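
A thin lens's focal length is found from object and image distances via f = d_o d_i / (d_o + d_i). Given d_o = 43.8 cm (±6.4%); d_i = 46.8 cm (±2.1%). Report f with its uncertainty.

22.6 ± 0.782 cm

∂f/∂d_o = (d_i/(d_o+d_i))² = 0.267;  ∂f/∂d_i = (d_o/(d_o+d_i))² = 0.234
δf = √((∂f/∂d_o · δd_o)² + (∂f/∂d_i · δd_i)²) = √(0.559 + 0.0528) = 0.782 cm
f = 22.6 cm.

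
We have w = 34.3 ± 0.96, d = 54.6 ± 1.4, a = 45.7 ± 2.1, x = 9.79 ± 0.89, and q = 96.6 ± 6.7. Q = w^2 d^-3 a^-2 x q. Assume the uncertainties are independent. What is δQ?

Each factor contributes (exponent × relative error)² to (δQ/Q)²:
  (2·δw/w)² = (2×0.0280)² = 0.00313;  (-3·δd/d)² = (-3×0.0256)² = 0.00592;  (-2·δa/a)² = (-2×0.0460)² = 0.00845;  (1·δx/x)² = (1×0.0909)² = 0.00826;  (1·δq/q)² = (1×0.0694)² = 0.00481
δQ/Q = √(0.0306) = 0.175
Q = 0.00327, so δQ = 0.175 × 0.00327 = 0.000572.

0.000572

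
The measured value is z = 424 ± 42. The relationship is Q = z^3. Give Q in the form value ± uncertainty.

(7.62 ± 2.27) × 10^7

Each factor contributes (exponent × relative error)² to (δQ/Q)²:
  (3·δz/z)² = (3×0.0991)² = 0.0883
δQ/Q = √(0.0883) = 0.297
Q = 7.62e+07, so δQ = 0.297 × 7.62e+07 = 2.27e+07.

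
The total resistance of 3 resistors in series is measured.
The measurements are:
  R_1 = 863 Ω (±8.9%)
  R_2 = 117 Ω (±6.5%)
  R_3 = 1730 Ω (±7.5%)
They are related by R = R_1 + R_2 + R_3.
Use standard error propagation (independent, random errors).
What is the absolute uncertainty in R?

For a sum/difference, combine absolute errors in quadrature:
  (δR_1)² = 5900;  (δR_2)² = 57.8;  (δR_3)² = 16800
δR = √(22800) = 151 Ω

151 Ω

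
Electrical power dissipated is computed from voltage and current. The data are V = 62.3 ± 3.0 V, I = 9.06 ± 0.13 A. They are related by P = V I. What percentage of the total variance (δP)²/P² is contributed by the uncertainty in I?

(δP/P)² = (1·δV/V)² + (1·δI/I)²
  V term: (1×0.0482)² = 0.00232
  I term: (1×0.0143)² = 0.000206
Total = 0.00252. Share from I = 0.000206/0.00252 = 0.0815.

8.15%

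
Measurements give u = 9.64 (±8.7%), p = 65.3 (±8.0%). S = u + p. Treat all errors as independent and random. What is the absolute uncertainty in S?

5.29

S is a linear combination, so absolute uncertainties add in quadrature:
  (δu)² = 0.703;  (δp)² = 27.3
δS = √(28.0) = 5.29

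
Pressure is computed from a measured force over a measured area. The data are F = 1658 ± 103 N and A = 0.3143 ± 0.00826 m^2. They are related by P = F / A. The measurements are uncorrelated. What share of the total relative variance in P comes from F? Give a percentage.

(δP/P)² = (1·δF/F)² + (-1·δA/A)²
  F term: (1×0.0621)² = 0.00386
  A term: (-1×0.0263)² = 0.000691
Total = 0.00455. Share from F = 0.00386/0.00455 = 0.848.

84.8%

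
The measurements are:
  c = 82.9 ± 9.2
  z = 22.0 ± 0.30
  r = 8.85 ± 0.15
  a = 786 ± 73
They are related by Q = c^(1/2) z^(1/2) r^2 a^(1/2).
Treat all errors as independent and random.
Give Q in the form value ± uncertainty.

Relative error in a monomial: (δQ/Q)² = Σ (nᵢ · δxᵢ/xᵢ)².
  (½·δc/c)² = (0.5×0.111)² = 0.00308;  (½·δz/z)² = (0.5×0.0136)² = 4.65e-05;  (2·δr/r)² = (2×0.0169)² = 0.00115;  (½·δa/a)² = (0.5×0.0929)² = 0.00216
δQ/Q = √(0.00643) = 0.0802
Q = 93800, so δQ = 0.0802 × 93800 = 7520.

93800 ± 7520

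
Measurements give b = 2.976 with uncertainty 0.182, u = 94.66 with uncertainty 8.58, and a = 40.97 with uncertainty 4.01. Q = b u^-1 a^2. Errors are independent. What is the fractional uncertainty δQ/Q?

0.224

Q is a product of powers, so relative uncertainties combine in quadrature:
  (1·δb/b)² = (1×0.0612)² = 0.00374;  (-1·δu/u)² = (-1×0.0906)² = 0.00822;  (2·δa/a)² = (2×0.0979)² = 0.0383
δQ/Q = √(0.0503) = 0.224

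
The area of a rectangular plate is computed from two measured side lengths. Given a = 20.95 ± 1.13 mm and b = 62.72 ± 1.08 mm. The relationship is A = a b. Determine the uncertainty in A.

74.4 mm^2

Products/powers → add relative errors in quadrature, weighted by exponent:
  (1·δa/a)² = (1×0.0539)² = 0.00291;  (1·δb/b)² = (1×0.0172)² = 0.000297
δA/A = √(0.00321) = 0.0566
A = 1314 mm^2, so δA = 0.0566 × 1314 = 74.4 mm^2.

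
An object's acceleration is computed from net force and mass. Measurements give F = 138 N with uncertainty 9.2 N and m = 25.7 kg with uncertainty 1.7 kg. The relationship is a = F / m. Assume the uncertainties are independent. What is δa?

a is a product of powers, so relative uncertainties combine in quadrature:
  (1·δF/F)² = (1×0.0667)² = 0.00444;  (-1·δm/m)² = (-1×0.0661)² = 0.00438
δa/a = √(0.00882) = 0.0939
a = 5.37 m/s^2, so δa = 0.0939 × 5.37 = 0.504 m/s^2.

0.504 m/s^2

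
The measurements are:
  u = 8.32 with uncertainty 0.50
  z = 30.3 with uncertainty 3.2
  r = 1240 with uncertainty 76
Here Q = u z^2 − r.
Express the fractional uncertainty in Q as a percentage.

26.2%

Let p = u·z^2 = 7640. δp/p = √((1·δu/u)² + (2·δz/z)²) = √(0.00361 + 0.0446) = 0.220, so δp = 1680.
Q = p − r: δQ = √(δp² + δr²) = √(2.81e+06 + 5780) = 1680
Q = 6400, so δQ/Q = 1680/6400 = 0.262.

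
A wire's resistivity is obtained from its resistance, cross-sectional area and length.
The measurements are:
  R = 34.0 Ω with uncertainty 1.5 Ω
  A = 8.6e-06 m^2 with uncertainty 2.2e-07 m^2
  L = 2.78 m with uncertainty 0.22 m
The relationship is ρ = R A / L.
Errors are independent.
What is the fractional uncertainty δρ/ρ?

0.0941

Each factor contributes (exponent × relative error)² to (δρ/ρ)²:
  (1·δR/R)² = (1×0.0441)² = 0.00195;  (1·δA/A)² = (1×0.0256)² = 0.000654;  (-1·δL/L)² = (-1×0.0791)² = 0.00626
δρ/ρ = √(0.00886) = 0.0941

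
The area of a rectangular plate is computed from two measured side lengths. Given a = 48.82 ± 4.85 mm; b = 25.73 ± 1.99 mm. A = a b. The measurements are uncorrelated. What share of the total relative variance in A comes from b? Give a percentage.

(δA/A)² = (1·δa/a)² + (1·δb/b)²
  a term: (1×0.0993)² = 0.00987
  b term: (1×0.0773)² = 0.00598
Total = 0.0159. Share from b = 0.00598/0.0159 = 0.377.

37.7%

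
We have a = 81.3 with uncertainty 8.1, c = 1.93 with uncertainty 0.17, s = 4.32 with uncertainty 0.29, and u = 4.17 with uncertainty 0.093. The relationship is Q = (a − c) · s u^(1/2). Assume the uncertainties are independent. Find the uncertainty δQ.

85.9

Let w = a − c = 79.4. δw = √(δa² + δc²) = √(65.6 + 0.0289) = 8.10, so δw/w = 0.102.
Q is then a monomial in w, s, u:
δQ/Q = √((δw/w)² + (1·δs/s)² + (½·δu/u)²) = √(0.0104 + 0.00451 + 0.000124) = 0.123
Q = 700, so δQ = 0.123 × 700 = 85.9.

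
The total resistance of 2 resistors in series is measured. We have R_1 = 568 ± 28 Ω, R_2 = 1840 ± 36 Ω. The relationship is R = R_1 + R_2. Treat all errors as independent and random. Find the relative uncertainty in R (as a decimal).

R is a linear combination, so absolute uncertainties add in quadrature:
  (δR_1)² = 784;  (δR_2)² = 1300
δR = √(2080) = 45.6 Ω
R = 2410 Ω, so δR/R = 45.6/2410 = 0.0189.

0.0189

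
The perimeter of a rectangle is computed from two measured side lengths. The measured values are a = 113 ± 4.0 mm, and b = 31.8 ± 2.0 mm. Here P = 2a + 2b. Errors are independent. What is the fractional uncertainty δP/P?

0.0309

Sums and differences: (δP)² = Σ (cᵢ δxᵢ)².
  (2·δa)² = 64.0;  (2·δb)² = 16.0
δP = √(80.0) = 8.94 mm
P = 290 mm, so δP/P = 8.94/290 = 0.0309.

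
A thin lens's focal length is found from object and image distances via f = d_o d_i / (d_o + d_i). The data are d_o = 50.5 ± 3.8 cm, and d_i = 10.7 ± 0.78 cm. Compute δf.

∂f/∂d_o = (d_i/(d_o+d_i))² = 0.0306;  ∂f/∂d_i = (d_o/(d_o+d_i))² = 0.681
δf = √((∂f/∂d_o · δd_o)² + (∂f/∂d_i · δd_i)²) = √(0.0135 + 0.282) = 0.544 cm

0.544 cm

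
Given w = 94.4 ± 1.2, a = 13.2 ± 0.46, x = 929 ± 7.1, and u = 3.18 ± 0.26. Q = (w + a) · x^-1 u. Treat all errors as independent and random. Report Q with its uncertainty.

0.368 ± 0.0306

Let h = w + a = 108. δh = √(δw² + δa²) = √(1.44 + 0.212) = 1.29, so δh/h = 0.0119.
Q is then a monomial in h, x, u:
δQ/Q = √((δh/h)² + (-1·δx/x)² + (1·δu/u)²) = √(0.000143 + 5.84e-05 + 0.00668) = 0.0830
Q = 0.368, so δQ = 0.0830 × 0.368 = 0.0306.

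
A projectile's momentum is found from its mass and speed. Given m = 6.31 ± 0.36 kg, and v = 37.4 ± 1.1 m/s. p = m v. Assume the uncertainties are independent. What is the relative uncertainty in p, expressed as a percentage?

Each factor contributes (exponent × relative error)² to (δp/p)²:
  (1·δm/m)² = (1×0.0571)² = 0.00325;  (1·δv/v)² = (1×0.0294)² = 0.000865
δp/p = √(0.00412) = 0.0642

6.42%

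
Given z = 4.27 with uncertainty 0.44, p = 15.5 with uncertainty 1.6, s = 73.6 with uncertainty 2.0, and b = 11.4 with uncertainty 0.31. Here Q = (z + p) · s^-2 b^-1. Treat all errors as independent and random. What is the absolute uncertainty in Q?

3.32e-05

Let u = z + p = 19.8. δu = √(δz² + δp²) = √(0.194 + 2.56) = 1.66, so δu/u = 0.0839.
Q is then a monomial in u, s, b:
δQ/Q = √((δu/u)² + (-2·δs/s)² + (-1·δb/b)²) = √(0.00705 + 0.00295 + 0.000739) = 0.104
Q = 0.000320, so δQ = 0.104 × 0.000320 = 3.32e-05.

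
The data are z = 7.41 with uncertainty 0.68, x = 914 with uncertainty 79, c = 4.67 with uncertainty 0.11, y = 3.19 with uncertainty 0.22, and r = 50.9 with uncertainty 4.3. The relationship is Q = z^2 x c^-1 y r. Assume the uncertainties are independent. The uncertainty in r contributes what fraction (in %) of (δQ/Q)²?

13.3%

(δQ/Q)² = (2·δz/z)² + (1·δx/x)² + (-1·δc/c)² + (1·δy/y)² + (1·δr/r)²
  z term: (2×0.0918)² = 0.0337
  x term: (1×0.0864)² = 0.00747
  c term: (-1×0.0236)² = 0.000555
  y term: (1×0.0690)² = 0.00476
  r term: (1×0.0845)² = 0.00714
Total = 0.0536. Share from r = 0.00714/0.0536 = 0.133.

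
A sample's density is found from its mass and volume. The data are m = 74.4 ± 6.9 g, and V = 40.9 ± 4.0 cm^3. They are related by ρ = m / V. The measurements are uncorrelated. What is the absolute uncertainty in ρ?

ρ is a product of powers, so relative uncertainties combine in quadrature:
  (1·δm/m)² = (1×0.0927)² = 0.00860;  (-1·δV/V)² = (-1×0.0978)² = 0.00956
δρ/ρ = √(0.0182) = 0.135
ρ = 1.82 g/cm^3, so δρ = 0.135 × 1.82 = 0.245 g/cm^3.

0.245 g/cm^3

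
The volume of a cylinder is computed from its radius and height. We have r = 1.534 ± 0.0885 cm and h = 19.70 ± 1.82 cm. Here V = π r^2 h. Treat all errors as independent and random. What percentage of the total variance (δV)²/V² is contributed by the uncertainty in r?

(δV/V)² = (2·δr/r)² + (1·δh/h)²
  r term: (2×0.0577)² = 0.0133
  h term: (1×0.0924)² = 0.00854
Total = 0.0218. Share from r = 0.0133/0.0218 = 0.609.

60.9%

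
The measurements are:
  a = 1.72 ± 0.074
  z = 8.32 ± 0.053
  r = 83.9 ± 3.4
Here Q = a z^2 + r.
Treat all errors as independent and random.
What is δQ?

6.33

Let p = a·z^2 = 119. δp/p = √((1·δa/a)² + (2·δz/z)²) = √(0.00185 + 0.000162) = 0.0449, so δp = 5.34.
Q = p + r: δQ = √(δp² + δr²) = √(28.5 + 11.6) = 6.33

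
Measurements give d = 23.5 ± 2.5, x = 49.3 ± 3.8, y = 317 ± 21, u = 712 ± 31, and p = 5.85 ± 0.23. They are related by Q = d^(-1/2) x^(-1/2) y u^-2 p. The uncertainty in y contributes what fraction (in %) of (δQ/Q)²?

(δQ/Q)² = (−½·δd/d)² + (−½·δx/x)² + (1·δy/y)² + (-2·δu/u)² + (1·δp/p)²
  d term: (-0.5×0.106)² = 0.00283
  x term: (-0.5×0.0771)² = 0.00149
  y term: (1×0.0662)² = 0.00439
  u term: (-2×0.0435)² = 0.00758
  p term: (1×0.0393)² = 0.00155
Total = 0.0178. Share from y = 0.00439/0.0178 = 0.246.

24.6%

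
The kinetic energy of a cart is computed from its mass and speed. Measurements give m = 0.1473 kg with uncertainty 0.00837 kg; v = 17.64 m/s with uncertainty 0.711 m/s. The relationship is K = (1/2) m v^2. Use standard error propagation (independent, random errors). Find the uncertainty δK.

2.26 J

K is a product of powers, so relative uncertainties combine in quadrature:
  (1·δm/m)² = (1×0.0568)² = 0.00323;  (2·δv/v)² = (2×0.0403)² = 0.00650
δK/K = √(0.00973) = 0.0986
K = 22.92 J, so δK = 0.0986 × 22.92 = 2.26 J.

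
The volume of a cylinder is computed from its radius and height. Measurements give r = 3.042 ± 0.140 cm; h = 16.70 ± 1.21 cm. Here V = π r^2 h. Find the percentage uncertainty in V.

11.7%

Relative error in a monomial: (δV/V)² = Σ (nᵢ · δxᵢ/xᵢ)².
  (2·δr/r)² = (2×0.0460)² = 0.00847;  (1·δh/h)² = (1×0.0725)² = 0.00525
δV/V = √(0.0137) = 0.117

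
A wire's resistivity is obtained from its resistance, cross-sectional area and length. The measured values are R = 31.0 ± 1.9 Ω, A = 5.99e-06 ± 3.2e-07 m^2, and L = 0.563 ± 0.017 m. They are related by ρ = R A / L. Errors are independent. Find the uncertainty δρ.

2.86e-05 Ω·m

Relative error in a monomial: (δρ/ρ)² = Σ (nᵢ · δxᵢ/xᵢ)².
  (1·δR/R)² = (1×0.0613)² = 0.00376;  (1·δA/A)² = (1×0.0534)² = 0.00285;  (-1·δL/L)² = (-1×0.0302)² = 0.000912
δρ/ρ = √(0.00752) = 0.0867
ρ = 0.000330 Ω·m, so δρ = 0.0867 × 0.000330 = 2.86e-05 Ω·m.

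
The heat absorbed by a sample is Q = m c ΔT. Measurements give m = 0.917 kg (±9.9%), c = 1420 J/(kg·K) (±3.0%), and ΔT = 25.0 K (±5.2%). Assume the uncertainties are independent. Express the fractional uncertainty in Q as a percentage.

11.6%

Relative error in a monomial: (δQ/Q)² = Σ (nᵢ · δxᵢ/xᵢ)².
  (1·δm/m)² = (1×0.0990)² = 0.00980;  (1·δc/c)² = (1×0.0300)² = 0.000900;  (1·δΔT/ΔT)² = (1×0.0520)² = 0.00270
δQ/Q = √(0.0134) = 0.116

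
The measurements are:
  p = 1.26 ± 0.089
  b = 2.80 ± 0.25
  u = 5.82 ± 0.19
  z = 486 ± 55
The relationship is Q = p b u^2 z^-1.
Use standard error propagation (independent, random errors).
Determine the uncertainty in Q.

Q is a product of powers, so relative uncertainties combine in quadrature:
  (1·δp/p)² = (1×0.0706)² = 0.00499;  (1·δb/b)² = (1×0.0893)² = 0.00797;  (2·δu/u)² = (2×0.0326)² = 0.00426;  (-1·δz/z)² = (-1×0.113)² = 0.0128
δQ/Q = √(0.0300) = 0.173
Q = 0.246, so δQ = 0.173 × 0.246 = 0.0426.

0.0426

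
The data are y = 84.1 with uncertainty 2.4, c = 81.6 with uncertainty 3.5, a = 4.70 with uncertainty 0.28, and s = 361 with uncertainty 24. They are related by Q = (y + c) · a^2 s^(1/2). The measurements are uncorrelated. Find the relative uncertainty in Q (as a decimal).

0.126

Let u = y + c = 166. δu = √(δy² + δc²) = √(5.76 + 12.2) = 4.24, so δu/u = 0.0256.
Q is then a monomial in u, a, s:
δQ/Q = √((δu/u)² + (2·δa/a)² + (½·δs/s)²) = √(0.000656 + 0.0142 + 0.00110) = 0.126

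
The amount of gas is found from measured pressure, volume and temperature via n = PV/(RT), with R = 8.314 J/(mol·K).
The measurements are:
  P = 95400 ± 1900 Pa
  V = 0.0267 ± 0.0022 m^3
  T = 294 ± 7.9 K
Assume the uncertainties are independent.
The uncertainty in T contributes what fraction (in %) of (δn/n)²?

9.13%

(δn/n)² = (1·δP/P)² + (1·δV/V)² + (-1·δT/T)²
  P term: (1×0.0199)² = 0.000397
  V term: (1×0.0824)² = 0.00679
  T term: (-1×0.0269)² = 0.000722
Total = 0.00791. Share from T = 0.000722/0.00791 = 0.0913.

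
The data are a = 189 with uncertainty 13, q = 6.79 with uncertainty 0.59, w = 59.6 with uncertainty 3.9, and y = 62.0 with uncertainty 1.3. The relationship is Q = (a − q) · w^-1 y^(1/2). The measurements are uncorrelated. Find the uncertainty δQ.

Let u = a − q = 182. δu = √(δa² + δq²) = √(169 + 0.348) = 13.0, so δu/u = 0.0714.
Q is then a monomial in u, w, y:
δQ/Q = √((δu/u)² + (-1·δw/w)² + (½·δy/y)²) = √(0.00510 + 0.00428 + 0.000110) = 0.0974
Q = 24.1, so δQ = 0.0974 × 24.1 = 2.35.

2.35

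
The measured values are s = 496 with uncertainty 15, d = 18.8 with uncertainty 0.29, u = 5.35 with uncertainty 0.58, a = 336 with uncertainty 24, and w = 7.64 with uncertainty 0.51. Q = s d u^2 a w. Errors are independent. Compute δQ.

1.65e+08

Relative error in a monomial: (δQ/Q)² = Σ (nᵢ · δxᵢ/xᵢ)².
  (1·δs/s)² = (1×0.0302)² = 0.000915;  (1·δd/d)² = (1×0.0154)² = 0.000238;  (2·δu/u)² = (2×0.108)² = 0.0470;  (1·δa/a)² = (1×0.0714)² = 0.00510;  (1·δw/w)² = (1×0.0668)² = 0.00446
δQ/Q = √(0.0577) = 0.240
Q = 6.85e+08, so δQ = 0.240 × 6.85e+08 = 1.65e+08.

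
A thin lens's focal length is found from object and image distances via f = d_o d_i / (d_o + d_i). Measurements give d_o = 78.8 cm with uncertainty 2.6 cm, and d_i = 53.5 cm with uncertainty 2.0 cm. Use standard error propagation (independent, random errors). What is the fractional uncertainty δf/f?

∂f/∂d_o = (d_i/(d_o+d_i))² = 0.164;  ∂f/∂d_i = (d_o/(d_o+d_i))² = 0.355
δf = √((∂f/∂d_o · δd_o)² + (∂f/∂d_i · δd_i)²) = √(0.181 + 0.503) = 0.827 cm
f = 31.9 cm, so δf/f = 0.827/31.9 = 0.0260.

0.0260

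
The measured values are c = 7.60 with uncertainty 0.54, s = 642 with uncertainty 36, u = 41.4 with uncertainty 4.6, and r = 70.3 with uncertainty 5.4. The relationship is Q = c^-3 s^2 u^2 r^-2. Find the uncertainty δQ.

Products/powers → add relative errors in quadrature, weighted by exponent:
  (-3·δc/c)² = (-3×0.0711)² = 0.0454;  (2·δs/s)² = (2×0.0561)² = 0.0126;  (2·δu/u)² = (2×0.111)² = 0.0494;  (-2·δr/r)² = (-2×0.0768)² = 0.0236
δQ/Q = √(0.131) = 0.362
Q = 326, so δQ = 0.362 × 326 = 118.

118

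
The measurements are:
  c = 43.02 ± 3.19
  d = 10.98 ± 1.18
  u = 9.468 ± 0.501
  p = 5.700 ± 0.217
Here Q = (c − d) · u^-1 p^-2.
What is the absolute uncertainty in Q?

Let w = c − d = 32.04. δw = √(δc² + δd²) = √(10.2 + 1.39) = 3.40, so δw/w = 0.106.
Q is then a monomial in w, u, p:
δQ/Q = √((δw/w)² + (-1·δu/u)² + (-2·δp/p)²) = √(0.0113 + 0.00280 + 0.00580) = 0.141
Q = 0.1042, so δQ = 0.141 × 0.1042 = 0.0147.

0.0147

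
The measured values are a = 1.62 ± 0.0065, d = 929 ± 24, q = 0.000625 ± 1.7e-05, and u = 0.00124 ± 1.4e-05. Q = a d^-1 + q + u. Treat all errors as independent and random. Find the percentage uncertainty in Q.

Let p = a·d^-1 = 0.00174. δp/p = √((1·δa/a)² + (-1·δd/d)²) = √(1.61e-05 + 0.000667) = 0.0261, so δp = 4.56e-05.
Q = p + q + u: δQ = √(δp² + δq² + δu²) = √(2.08e-09 + 2.89e-10 + 1.96e-10) = 5.06e-05
Q = 0.00361, so δQ/Q = 5.06e-05/0.00361 = 0.0140.

1.40%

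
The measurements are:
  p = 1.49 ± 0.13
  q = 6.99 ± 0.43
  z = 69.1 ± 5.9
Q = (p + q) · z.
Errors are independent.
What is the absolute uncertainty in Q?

Let u = p + q = 8.48. δu = √(δp² + δq²) = √(0.0169 + 0.185) = 0.449, so δu/u = 0.0530.
Q is then a monomial in u, z:
δQ/Q = √((δu/u)² + (1·δz/z)²) = √(0.00281 + 0.00729) = 0.100
Q = 586, so δQ = 0.100 × 586 = 58.9.

58.9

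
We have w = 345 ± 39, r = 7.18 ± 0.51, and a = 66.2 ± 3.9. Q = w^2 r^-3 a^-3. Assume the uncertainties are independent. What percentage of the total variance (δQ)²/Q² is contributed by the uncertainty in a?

(δQ/Q)² = (2·δw/w)² + (-3·δr/r)² + (-3·δa/a)²
  w term: (2×0.113)² = 0.0511
  r term: (-3×0.0710)² = 0.0454
  a term: (-3×0.0589)² = 0.0312
Total = 0.128. Share from a = 0.0312/0.128 = 0.244.

24.4%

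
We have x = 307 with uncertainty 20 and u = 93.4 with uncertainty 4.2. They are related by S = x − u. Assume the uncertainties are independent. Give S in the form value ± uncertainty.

214 ± 20.4

Each term contributes (cᵢ δxᵢ)² to (δS)²:
  (δx)² = 400;  (δu)² = 17.6
δS = √(418) = 20.4
S = 214.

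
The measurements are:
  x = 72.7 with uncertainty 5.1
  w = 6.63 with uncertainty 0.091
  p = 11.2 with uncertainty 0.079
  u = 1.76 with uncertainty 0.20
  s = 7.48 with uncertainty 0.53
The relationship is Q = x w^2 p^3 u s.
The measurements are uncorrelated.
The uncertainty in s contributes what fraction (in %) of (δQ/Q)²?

20.9%

(δQ/Q)² = (1·δx/x)² + (2·δw/w)² + (3·δp/p)² + (1·δu/u)² + (1·δs/s)²
  x term: (1×0.0702)² = 0.00492
  w term: (2×0.0137)² = 0.000754
  p term: (3×0.00705)² = 0.000448
  u term: (1×0.114)² = 0.0129
  s term: (1×0.0709)² = 0.00502
Total = 0.0241. Share from s = 0.00502/0.0241 = 0.209.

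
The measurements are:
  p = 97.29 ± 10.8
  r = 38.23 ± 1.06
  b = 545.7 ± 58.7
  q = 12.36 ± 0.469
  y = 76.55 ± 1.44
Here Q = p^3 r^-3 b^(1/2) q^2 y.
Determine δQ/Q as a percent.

Since Q is a product/quotient, work with relative uncertainties:
  (3·δp/p)² = (3×0.111)² = 0.111;  (-3·δr/r)² = (-3×0.0277)² = 0.00692;  (½·δb/b)² = (0.5×0.108)² = 0.00289;  (2·δq/q)² = (2×0.0379)² = 0.00576;  (1·δy/y)² = (1×0.0188)² = 0.000354
δQ/Q = √(0.127) = 0.356

35.6%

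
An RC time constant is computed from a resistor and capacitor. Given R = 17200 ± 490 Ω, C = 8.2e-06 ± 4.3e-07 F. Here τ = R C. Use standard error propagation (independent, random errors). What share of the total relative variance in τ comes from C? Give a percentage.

(δτ/τ)² = (1·δR/R)² + (1·δC/C)²
  R term: (1×0.0285)² = 0.000812
  C term: (1×0.0524)² = 0.00275
Total = 0.00356. Share from C = 0.00275/0.00356 = 0.772.

77.2%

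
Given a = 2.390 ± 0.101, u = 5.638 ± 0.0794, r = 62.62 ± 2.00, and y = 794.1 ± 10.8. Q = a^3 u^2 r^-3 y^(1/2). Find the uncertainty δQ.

0.00804

Relative error in a monomial: (δQ/Q)² = Σ (nᵢ · δxᵢ/xᵢ)².
  (3·δa/a)² = (3×0.0423)² = 0.0161;  (2·δu/u)² = (2×0.0141)² = 0.000793;  (-3·δr/r)² = (-3×0.0319)² = 0.00918;  (½·δy/y)² = (0.5×0.0136)² = 4.62e-05
δQ/Q = √(0.0261) = 0.162
Q = 0.04980, so δQ = 0.162 × 0.04980 = 0.00804.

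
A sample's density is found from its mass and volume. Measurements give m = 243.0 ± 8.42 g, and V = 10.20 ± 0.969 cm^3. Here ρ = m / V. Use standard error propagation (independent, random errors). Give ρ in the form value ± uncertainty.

For a monomial ρ ∝ m, V^-1, fractional errors add in quadrature:
  (1·δm/m)² = (1×0.0347)² = 0.00120;  (-1·δV/V)² = (-1×0.0950)² = 0.00903
δρ/ρ = √(0.0102) = 0.101
ρ = 23.82 g/cm^3, so δρ = 0.101 × 23.82 = 2.41 g/cm^3.

23.82 ± 2.41 g/cm^3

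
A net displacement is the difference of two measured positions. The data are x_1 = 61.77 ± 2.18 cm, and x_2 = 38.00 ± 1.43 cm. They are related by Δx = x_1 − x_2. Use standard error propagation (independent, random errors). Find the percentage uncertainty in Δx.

11.0%

Absolute uncertainties add in quadrature for a linear combination:
  (δx_1)² = 4.75;  (δx_2)² = 2.04
δΔx = √(6.80) = 2.61 cm
Δx = 23.77 cm, so δΔx/Δx = 2.61/23.77 = 0.110.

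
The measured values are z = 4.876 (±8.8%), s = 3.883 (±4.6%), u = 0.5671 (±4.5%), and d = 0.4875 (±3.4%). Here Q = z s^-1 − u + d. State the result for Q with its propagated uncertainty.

1.176 ± 0.128

Let p = z·s^-1 = 1.256. δp/p = √((1·δz/z)² + (-1·δs/s)²) = √(0.00774 + 0.00212) = 0.0993, so δp = 0.125.
Q = p − u + d: δQ = √(δp² + δu² + δd²) = √(0.0155 + 0.000651 + 0.000275) = 0.128
Q = 1.176.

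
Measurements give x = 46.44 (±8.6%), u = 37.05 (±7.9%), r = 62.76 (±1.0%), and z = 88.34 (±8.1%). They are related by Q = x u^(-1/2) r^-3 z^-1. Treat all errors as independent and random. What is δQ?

Products/powers → add relative errors in quadrature, weighted by exponent:
  (1·δx/x)² = (1×0.0860)² = 0.00740;  (−½·δu/u)² = (-0.5×0.0790)² = 0.00156;  (-3·δr/r)² = (-3×0.0100)² = 0.000900;  (-1·δz/z)² = (-1×0.0810)² = 0.00656
δQ/Q = √(0.0164) = 0.128
Q = 3.494e-07, so δQ = 0.128 × 3.494e-07 = 4.48e-08.

4.48e-08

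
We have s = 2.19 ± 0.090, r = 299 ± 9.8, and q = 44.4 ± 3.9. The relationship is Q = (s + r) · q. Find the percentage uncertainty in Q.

Let u = s + r = 301. δu = √(δs² + δr²) = √(0.00810 + 96.0) = 9.80, so δu/u = 0.0325.
Q is then a monomial in u, q:
δQ/Q = √((δu/u)² + (1·δq/q)²) = √(0.00106 + 0.00772) = 0.0937

9.37%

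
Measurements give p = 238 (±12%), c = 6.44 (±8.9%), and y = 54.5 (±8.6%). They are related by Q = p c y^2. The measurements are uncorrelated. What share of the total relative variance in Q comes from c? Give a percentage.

15.3%

(δQ/Q)² = (1·δp/p)² + (1·δc/c)² + (2·δy/y)²
  p term: (1×0.120)² = 0.0144
  c term: (1×0.0890)² = 0.00792
  y term: (2×0.0860)² = 0.0296
Total = 0.0519. Share from c = 0.00792/0.0519 = 0.153.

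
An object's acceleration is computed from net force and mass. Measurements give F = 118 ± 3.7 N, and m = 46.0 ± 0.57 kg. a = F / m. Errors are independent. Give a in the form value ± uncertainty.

2.57 ± 0.0865 m/s^2

Relative error in a monomial: (δa/a)² = Σ (nᵢ · δxᵢ/xᵢ)².
  (1·δF/F)² = (1×0.0314)² = 0.000983;  (-1·δm/m)² = (-1×0.0124)² = 0.000154
δa/a = √(0.00114) = 0.0337
a = 2.57 m/s^2, so δa = 0.0337 × 2.57 = 0.0865 m/s^2.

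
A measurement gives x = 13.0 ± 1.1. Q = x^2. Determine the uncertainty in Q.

Q ∝ x^2, so δQ/Q = |2| · δx/x = 2 × 0.0846 = 0.169.
Q = 169, so δQ = 0.169 × 169 = 28.6.

28.6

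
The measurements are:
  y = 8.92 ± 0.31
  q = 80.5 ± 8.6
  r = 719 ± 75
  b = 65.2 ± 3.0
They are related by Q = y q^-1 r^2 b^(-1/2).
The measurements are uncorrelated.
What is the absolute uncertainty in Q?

1690

Since Q is a product/quotient, work with relative uncertainties:
  (1·δy/y)² = (1×0.0348)² = 0.00121;  (-1·δq/q)² = (-1×0.107)² = 0.0114;  (2·δr/r)² = (2×0.104)² = 0.0435;  (−½·δb/b)² = (-0.5×0.0460)² = 0.000529
δQ/Q = √(0.0567) = 0.238
Q = 7090, so δQ = 0.238 × 7090 = 1690.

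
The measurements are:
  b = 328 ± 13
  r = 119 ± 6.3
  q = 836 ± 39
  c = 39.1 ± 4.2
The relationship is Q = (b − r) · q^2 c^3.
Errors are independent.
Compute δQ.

2.99e+12

Let u = b − r = 209. δu = √(δb² + δr²) = √(169 + 39.7) = 14.4, so δu/u = 0.0691.
Q is then a monomial in u, q, c:
δQ/Q = √((δu/u)² + (2·δq/q)² + (3·δc/c)²) = √(0.00478 + 0.00871 + 0.104) = 0.343
Q = 8.73e+12, so δQ = 0.343 × 8.73e+12 = 2.99e+12.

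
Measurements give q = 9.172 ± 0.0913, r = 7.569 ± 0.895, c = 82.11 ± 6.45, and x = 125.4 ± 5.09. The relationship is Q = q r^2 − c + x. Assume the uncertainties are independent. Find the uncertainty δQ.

Let p = q·r^2 = 525.5. δp/p = √((1·δq/q)² + (2·δr/r)²) = √(9.91e-05 + 0.0559) = 0.237, so δp = 124.
Q = p − c + x: δQ = √(δp² + δc² + δx²) = √(15500 + 41.6 + 25.9) = 125

125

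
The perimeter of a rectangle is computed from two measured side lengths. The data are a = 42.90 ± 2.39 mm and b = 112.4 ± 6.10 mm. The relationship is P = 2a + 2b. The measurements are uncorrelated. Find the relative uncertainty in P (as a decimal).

0.0422

For a sum/difference, combine absolute errors in quadrature:
  (2·δa)² = 22.8;  (2·δb)² = 149
δP = √(172) = 13.1 mm
P = 310.6 mm, so δP/P = 13.1/310.6 = 0.0422.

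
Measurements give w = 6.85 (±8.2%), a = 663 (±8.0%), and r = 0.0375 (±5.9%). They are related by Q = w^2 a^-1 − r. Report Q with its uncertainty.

0.0333 ± 0.0131

Let p = w^2·a^-1 = 0.0708. δp/p = √((2·δw/w)² + (-1·δa/a)²) = √(0.0269 + 0.00640) = 0.182, so δp = 0.0129.
Q = p − r: δQ = √(δp² + δr²) = √(0.000167 + 4.9e-06) = 0.0131
Q = 0.0333.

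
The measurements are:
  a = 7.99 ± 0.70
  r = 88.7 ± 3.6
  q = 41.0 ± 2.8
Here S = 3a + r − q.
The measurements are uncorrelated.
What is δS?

5.02

Each term contributes (cᵢ δxᵢ)² to (δS)²:
  (3·δa)² = 4.41;  (δr)² = 13.0;  (δq)² = 7.84
δS = √(25.2) = 5.02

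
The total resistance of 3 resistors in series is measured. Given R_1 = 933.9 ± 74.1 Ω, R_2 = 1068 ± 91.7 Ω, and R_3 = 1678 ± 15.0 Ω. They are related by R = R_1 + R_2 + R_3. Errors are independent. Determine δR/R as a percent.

3.23%

R is a linear combination, so absolute uncertainties add in quadrature:
  (δR_1)² = 5490;  (δR_2)² = 8410;  (δR_3)² = 225
δR = √(14100) = 119 Ω
R = 3680 Ω, so δR/R = 119/3680 = 0.0323.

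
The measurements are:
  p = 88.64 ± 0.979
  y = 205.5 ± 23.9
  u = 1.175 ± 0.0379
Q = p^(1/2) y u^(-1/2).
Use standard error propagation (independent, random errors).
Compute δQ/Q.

Q is a product of powers, so relative uncertainties combine in quadrature:
  (½·δp/p)² = (0.5×0.0110)² = 3.05e-05;  (1·δy/y)² = (1×0.116)² = 0.0135;  (−½·δu/u)² = (-0.5×0.0323)² = 0.000260
δQ/Q = √(0.0138) = 0.118

0.118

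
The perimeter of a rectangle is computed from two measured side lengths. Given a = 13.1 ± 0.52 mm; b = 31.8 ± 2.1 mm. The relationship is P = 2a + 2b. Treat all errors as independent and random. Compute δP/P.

0.0482

Sums and differences: (δP)² = Σ (cᵢ δxᵢ)².
  (2·δa)² = 1.08;  (2·δb)² = 17.6
δP = √(18.7) = 4.33 mm
P = 89.8 mm, so δP/P = 4.33/89.8 = 0.0482.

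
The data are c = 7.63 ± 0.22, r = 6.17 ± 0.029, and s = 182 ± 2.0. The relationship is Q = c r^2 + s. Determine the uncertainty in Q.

Let p = c·r^2 = 290. δp/p = √((1·δc/c)² + (2·δr/r)²) = √(0.000831 + 8.84e-05) = 0.0303, so δp = 8.81.
Q = p + s: δQ = √(δp² + δs²) = √(77.6 + 4.00) = 9.03

9.03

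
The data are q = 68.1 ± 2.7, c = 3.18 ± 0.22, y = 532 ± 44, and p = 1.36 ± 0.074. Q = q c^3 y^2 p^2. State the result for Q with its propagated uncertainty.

(1.15 ± 0.332) × 10^9

For a monomial Q ∝ q, c^3, y^2, p^2, fractional errors add in quadrature:
  (1·δq/q)² = (1×0.0396)² = 0.00157;  (3·δc/c)² = (3×0.0692)² = 0.0431;  (2·δy/y)² = (2×0.0827)² = 0.0274;  (2·δp/p)² = (2×0.0544)² = 0.0118
δQ/Q = √(0.0839) = 0.290
Q = 1.15e+09, so δQ = 0.290 × 1.15e+09 = 3.32e+08.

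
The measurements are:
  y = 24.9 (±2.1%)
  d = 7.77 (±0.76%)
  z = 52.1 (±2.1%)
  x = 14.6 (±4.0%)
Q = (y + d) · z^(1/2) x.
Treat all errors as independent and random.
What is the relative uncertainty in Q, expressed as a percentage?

Let u = y + d = 32.7. δu = √(δy² + δd²) = √(0.273 + 0.00349) = 0.526, so δu/u = 0.0161.
Q is then a monomial in u, z, x:
δQ/Q = √((δu/u)² + (½·δz/z)² + (1·δx/x)²) = √(0.000259 + 0.000110 + 0.00160) = 0.0444

4.44%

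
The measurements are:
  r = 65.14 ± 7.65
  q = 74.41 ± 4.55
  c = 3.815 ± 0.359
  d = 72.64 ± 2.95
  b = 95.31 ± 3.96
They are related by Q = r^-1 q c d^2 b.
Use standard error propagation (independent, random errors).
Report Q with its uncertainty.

(2.192 ± 0.408) × 10^6

Since Q is a product/quotient, work with relative uncertainties:
  (-1·δr/r)² = (-1×0.117)² = 0.0138;  (1·δq/q)² = (1×0.0611)² = 0.00374;  (1·δc/c)² = (1×0.0941)² = 0.00886;  (2·δd/d)² = (2×0.0406)² = 0.00660;  (1·δb/b)² = (1×0.0415)² = 0.00173
δQ/Q = √(0.0347) = 0.186
Q = 2.192e+06, so δQ = 0.186 × 2.192e+06 = 4.08e+05.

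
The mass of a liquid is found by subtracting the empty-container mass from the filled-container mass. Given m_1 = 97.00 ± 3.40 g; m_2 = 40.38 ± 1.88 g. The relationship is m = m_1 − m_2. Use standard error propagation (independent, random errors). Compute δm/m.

0.0686

Each term contributes (cᵢ δxᵢ)² to (δm)²:
  (δm_1)² = 11.6;  (δm_2)² = 3.53
δm = √(15.1) = 3.89 g
m = 56.62 g, so δm/m = 3.89/56.62 = 0.0686.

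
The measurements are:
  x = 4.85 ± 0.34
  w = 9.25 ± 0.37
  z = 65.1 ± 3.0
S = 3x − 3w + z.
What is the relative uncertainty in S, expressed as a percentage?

6.47%

Sums and differences: (δS)² = Σ (cᵢ δxᵢ)².
  (3·δx)² = 1.04;  (3·δw)² = 1.23;  (δz)² = 9.00
δS = √(11.3) = 3.36
S = 51.9, so δS/S = 3.36/51.9 = 0.0647.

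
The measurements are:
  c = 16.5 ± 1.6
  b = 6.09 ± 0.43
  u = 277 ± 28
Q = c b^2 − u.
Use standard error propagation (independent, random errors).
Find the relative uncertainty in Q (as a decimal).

0.324

Let p = c·b^2 = 612. δp/p = √((1·δc/c)² + (2·δb/b)²) = √(0.00940 + 0.0199) = 0.171, so δp = 105.
Q = p − u: δQ = √(δp² + δu²) = √(11000 + 784) = 109
Q = 335, so δQ/Q = 109/335 = 0.324.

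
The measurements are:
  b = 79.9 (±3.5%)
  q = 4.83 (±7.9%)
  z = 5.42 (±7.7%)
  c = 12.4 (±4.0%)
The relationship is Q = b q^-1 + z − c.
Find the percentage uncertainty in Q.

16.4%

Let p = b·q^-1 = 16.5. δp/p = √((1·δb/b)² + (-1·δq/q)²) = √(0.00123 + 0.00624) = 0.0864, so δp = 1.43.
Q = p + z − c: δQ = √(δp² + δz² + δc²) = √(2.04 + 0.174 + 0.246) = 1.57
Q = 9.56, so δQ/Q = 1.57/9.56 = 0.164.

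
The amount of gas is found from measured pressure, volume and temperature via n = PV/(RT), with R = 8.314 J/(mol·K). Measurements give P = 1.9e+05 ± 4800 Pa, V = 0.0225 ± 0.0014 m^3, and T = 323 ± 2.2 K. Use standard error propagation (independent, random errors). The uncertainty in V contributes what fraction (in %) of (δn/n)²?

(δn/n)² = (1·δP/P)² + (1·δV/V)² + (-1·δT/T)²
  P term: (1×0.0253)² = 0.000638
  V term: (1×0.0622)² = 0.00387
  T term: (-1×0.00681)² = 4.64e-05
Total = 0.00456. Share from V = 0.00387/0.00456 = 0.850.

85.0%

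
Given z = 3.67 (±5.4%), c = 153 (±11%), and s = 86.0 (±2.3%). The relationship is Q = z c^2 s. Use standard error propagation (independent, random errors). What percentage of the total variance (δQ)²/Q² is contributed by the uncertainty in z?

5.62%

(δQ/Q)² = (1·δz/z)² + (2·δc/c)² + (1·δs/s)²
  z term: (1×0.0540)² = 0.00292
  c term: (2×0.110)² = 0.0484
  s term: (1×0.0230)² = 0.000529
Total = 0.0518. Share from z = 0.00292/0.0518 = 0.0562.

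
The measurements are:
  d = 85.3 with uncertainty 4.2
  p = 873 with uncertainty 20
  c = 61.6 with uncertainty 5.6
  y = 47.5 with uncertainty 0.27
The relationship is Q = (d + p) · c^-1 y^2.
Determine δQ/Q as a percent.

9.41%

Let u = d + p = 958. δu = √(δd² + δp²) = √(17.6 + 400) = 20.4, so δu/u = 0.0213.
Q is then a monomial in u, c, y:
δQ/Q = √((δu/u)² + (-1·δc/c)² + (2·δy/y)²) = √(0.000455 + 0.00826 + 0.000129) = 0.0941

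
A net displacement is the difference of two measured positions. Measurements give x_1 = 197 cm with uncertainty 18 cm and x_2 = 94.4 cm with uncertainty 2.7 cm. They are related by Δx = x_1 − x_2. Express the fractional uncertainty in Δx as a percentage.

Sums and differences: (δΔx)² = Σ (cᵢ δxᵢ)².
  (δx_1)² = 324;  (δx_2)² = 7.29
δΔx = √(331) = 18.2 cm
Δx = 103 cm, so δΔx/Δx = 18.2/103 = 0.177.

17.7%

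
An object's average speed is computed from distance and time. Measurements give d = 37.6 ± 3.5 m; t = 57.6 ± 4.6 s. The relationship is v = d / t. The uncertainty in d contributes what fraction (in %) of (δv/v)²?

57.6%

(δv/v)² = (1·δd/d)² + (-1·δt/t)²
  d term: (1×0.0931)² = 0.00866
  t term: (-1×0.0799)² = 0.00638
Total = 0.0150. Share from d = 0.00866/0.0150 = 0.576.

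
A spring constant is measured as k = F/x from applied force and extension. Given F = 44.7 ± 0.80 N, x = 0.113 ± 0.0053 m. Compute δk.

For a monomial k ∝ F, x^-1, fractional errors add in quadrature:
  (1·δF/F)² = (1×0.0179)² = 0.000320;  (-1·δx/x)² = (-1×0.0469)² = 0.00220
δk/k = √(0.00252) = 0.0502
k = 396 N/m, so δk = 0.0502 × 396 = 19.9 N/m.

19.9 N/m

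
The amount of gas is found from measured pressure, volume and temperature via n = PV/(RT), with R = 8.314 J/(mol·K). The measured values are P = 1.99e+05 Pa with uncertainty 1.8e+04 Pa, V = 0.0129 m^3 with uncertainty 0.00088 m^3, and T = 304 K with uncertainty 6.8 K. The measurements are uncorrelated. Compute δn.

0.117 mol

n is a product of powers, so relative uncertainties combine in quadrature:
  (1·δP/P)² = (1×0.0905)² = 0.00818;  (1·δV/V)² = (1×0.0682)² = 0.00465;  (-1·δT/T)² = (-1×0.0224)² = 0.000500
δn/n = √(0.0133) = 0.115
n = 1.02 mol, so δn = 0.115 × 1.02 = 0.117 mol.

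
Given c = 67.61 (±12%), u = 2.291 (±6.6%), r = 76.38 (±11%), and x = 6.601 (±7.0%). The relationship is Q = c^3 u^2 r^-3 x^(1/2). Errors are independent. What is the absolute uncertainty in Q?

4.74

For a monomial Q ∝ c^3, u^2, r^-3, x^(1/2), fractional errors add in quadrature:
  (3·δc/c)² = (3×0.120)² = 0.130;  (2·δu/u)² = (2×0.0660)² = 0.0174;  (-3·δr/r)² = (-3×0.110)² = 0.109;  (½·δx/x)² = (0.5×0.0700)² = 0.00123
δQ/Q = √(0.257) = 0.507
Q = 9.353, so δQ = 0.507 × 9.353 = 4.74.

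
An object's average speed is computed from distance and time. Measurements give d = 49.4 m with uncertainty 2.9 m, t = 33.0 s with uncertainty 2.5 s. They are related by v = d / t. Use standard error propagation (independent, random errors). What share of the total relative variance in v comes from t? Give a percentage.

(δv/v)² = (1·δd/d)² + (-1·δt/t)²
  d term: (1×0.0587)² = 0.00345
  t term: (-1×0.0758)² = 0.00574
Total = 0.00919. Share from t = 0.00574/0.00919 = 0.625.

62.5%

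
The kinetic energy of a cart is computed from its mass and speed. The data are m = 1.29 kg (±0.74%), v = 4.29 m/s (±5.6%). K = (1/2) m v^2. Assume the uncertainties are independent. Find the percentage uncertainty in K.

11.2%

Products/powers → add relative errors in quadrature, weighted by exponent:
  (1·δm/m)² = (1×0.00740)² = 5.48e-05;  (2·δv/v)² = (2×0.0560)² = 0.0125
δK/K = √(0.0126) = 0.112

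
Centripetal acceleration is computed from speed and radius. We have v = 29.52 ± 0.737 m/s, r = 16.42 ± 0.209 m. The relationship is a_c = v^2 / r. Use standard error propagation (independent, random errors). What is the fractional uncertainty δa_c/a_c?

Relative error in a monomial: (δa_c/a_c)² = Σ (nᵢ · δxᵢ/xᵢ)².
  (2·δv/v)² = (2×0.0250)² = 0.00249;  (-1·δr/r)² = (-1×0.0127)² = 0.000162
δa_c/a_c = √(0.00266) = 0.0515

0.0515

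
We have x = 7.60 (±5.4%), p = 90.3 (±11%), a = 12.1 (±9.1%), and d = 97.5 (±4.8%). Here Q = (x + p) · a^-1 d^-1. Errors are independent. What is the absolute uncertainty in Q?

0.0120

Let u = x + p = 97.9. δu = √(δx² + δp²) = √(0.168 + 98.7) = 9.94, so δu/u = 0.102.
Q is then a monomial in u, a, d:
δQ/Q = √((δu/u)² + (-1·δa/a)² + (-1·δd/d)²) = √(0.0103 + 0.00828 + 0.00230) = 0.145
Q = 0.0830, so δQ = 0.145 × 0.0830 = 0.0120.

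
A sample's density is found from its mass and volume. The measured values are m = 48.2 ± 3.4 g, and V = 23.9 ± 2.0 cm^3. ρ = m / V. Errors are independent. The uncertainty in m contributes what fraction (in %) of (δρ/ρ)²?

41.5%

(δρ/ρ)² = (1·δm/m)² + (-1·δV/V)²
  m term: (1×0.0705)² = 0.00498
  V term: (-1×0.0837)² = 0.00700
Total = 0.0120. Share from m = 0.00498/0.0120 = 0.415.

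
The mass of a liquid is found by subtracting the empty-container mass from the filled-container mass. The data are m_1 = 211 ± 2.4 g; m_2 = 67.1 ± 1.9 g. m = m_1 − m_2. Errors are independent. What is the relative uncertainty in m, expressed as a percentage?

Each term contributes (cᵢ δxᵢ)² to (δm)²:
  (δm_1)² = 5.76;  (δm_2)² = 3.61
δm = √(9.37) = 3.06 g
m = 144 g, so δm/m = 3.06/144 = 0.0213.

2.13%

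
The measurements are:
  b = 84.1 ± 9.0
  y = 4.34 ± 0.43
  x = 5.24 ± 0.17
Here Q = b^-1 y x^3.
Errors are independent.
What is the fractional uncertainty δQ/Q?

Relative error in a monomial: (δQ/Q)² = Σ (nᵢ · δxᵢ/xᵢ)².
  (-1·δb/b)² = (-1×0.107)² = 0.0115;  (1·δy/y)² = (1×0.0991)² = 0.00982;  (3·δx/x)² = (3×0.0324)² = 0.00947
δQ/Q = √(0.0307) = 0.175

0.175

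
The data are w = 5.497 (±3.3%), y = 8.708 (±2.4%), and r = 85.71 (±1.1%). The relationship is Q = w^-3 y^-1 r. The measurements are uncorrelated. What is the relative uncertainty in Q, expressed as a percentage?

10.2%

Q is a product of powers, so relative uncertainties combine in quadrature:
  (-3·δw/w)² = (-3×0.0330)² = 0.00980;  (-1·δy/y)² = (-1×0.0240)² = 0.000576;  (1·δr/r)² = (1×0.0110)² = 0.000121
δQ/Q = √(0.0105) = 0.102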